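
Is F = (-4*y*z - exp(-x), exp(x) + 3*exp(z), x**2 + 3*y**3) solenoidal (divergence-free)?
No, ∇·F = exp(-x)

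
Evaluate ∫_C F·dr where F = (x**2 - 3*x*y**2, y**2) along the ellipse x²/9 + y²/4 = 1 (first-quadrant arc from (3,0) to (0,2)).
62/3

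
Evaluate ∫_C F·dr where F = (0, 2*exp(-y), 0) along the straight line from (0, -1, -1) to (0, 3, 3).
-(2 - 2*exp(4))*exp(-3)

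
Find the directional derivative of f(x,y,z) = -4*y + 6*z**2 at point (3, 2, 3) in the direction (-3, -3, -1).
-24*sqrt(19)/19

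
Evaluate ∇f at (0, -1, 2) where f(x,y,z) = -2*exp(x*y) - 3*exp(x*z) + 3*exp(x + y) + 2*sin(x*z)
(3*exp(-1), 3*exp(-1), 0)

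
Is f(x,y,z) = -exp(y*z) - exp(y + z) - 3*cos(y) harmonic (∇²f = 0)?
No, ∇²f = -y**2*exp(y*z) - z**2*exp(y*z) - 2*exp(y + z) + 3*cos(y)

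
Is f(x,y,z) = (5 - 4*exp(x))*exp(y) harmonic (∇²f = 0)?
No, ∇²f = (5 - 8*exp(x))*exp(y)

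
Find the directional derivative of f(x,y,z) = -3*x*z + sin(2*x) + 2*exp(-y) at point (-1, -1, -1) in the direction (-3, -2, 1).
sqrt(14)*(-3 - 3*cos(2) + 2*E)/7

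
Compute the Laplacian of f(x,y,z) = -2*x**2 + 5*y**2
6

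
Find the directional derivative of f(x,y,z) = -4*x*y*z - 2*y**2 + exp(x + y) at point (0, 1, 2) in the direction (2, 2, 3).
4*sqrt(17)*(-6 + E)/17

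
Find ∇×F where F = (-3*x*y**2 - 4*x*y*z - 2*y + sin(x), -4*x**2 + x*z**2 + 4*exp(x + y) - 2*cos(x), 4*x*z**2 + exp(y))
(-2*x*z + exp(y), -4*x*y - 4*z**2, 6*x*y + 4*x*z - 8*x + z**2 + 4*exp(x + y) + 2*sin(x) + 2)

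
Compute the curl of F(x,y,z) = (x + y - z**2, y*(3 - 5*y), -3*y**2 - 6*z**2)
(-6*y, -2*z, -1)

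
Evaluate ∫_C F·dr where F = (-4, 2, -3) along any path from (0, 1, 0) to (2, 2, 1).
-9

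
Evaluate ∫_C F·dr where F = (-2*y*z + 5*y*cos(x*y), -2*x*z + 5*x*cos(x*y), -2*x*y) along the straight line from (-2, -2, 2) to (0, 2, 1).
16 - 5*sin(4)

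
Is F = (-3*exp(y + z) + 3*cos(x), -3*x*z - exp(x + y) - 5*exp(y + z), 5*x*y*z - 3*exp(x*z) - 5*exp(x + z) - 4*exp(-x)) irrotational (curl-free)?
No, ∇×F = (5*x*z + 3*x + 5*exp(y + z), ((-5*y*z + 3*z*exp(x*z) + 5*exp(x + z) - 3*exp(y + z))*exp(x) - 4)*exp(-x), -3*z - exp(x + y) + 3*exp(y + z))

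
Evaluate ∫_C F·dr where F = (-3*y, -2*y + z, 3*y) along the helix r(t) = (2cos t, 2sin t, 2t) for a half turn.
16 + 6*pi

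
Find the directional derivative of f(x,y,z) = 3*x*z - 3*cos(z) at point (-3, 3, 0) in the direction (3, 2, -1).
9*sqrt(14)/14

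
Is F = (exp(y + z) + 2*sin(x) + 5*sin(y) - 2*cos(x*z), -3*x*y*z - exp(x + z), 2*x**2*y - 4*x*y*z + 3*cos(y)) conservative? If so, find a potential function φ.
No, ∇×F = (2*x**2 + 3*x*y - 4*x*z + exp(x + z) - 3*sin(y), -4*x*y + 2*x*sin(x*z) + 4*y*z + exp(y + z), -3*y*z - exp(x + z) - exp(y + z) - 5*cos(y)) ≠ 0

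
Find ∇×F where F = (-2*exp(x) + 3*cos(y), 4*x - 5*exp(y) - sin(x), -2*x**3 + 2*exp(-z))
(0, 6*x**2, 3*sin(y) - cos(x) + 4)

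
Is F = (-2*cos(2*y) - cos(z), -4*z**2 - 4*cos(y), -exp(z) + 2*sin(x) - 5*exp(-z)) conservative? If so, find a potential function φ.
No, ∇×F = (8*z, sin(z) - 2*cos(x), -4*sin(2*y)) ≠ 0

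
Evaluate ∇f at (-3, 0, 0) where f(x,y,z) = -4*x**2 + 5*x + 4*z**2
(29, 0, 0)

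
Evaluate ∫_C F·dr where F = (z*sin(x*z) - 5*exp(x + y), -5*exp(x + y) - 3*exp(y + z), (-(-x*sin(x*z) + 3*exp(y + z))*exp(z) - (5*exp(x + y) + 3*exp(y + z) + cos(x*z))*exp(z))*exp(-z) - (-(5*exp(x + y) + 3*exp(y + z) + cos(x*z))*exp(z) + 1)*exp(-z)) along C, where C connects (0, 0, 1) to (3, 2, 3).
-8*exp(5) - exp(-1) + exp(-3) - cos(9) + 6 + 3*E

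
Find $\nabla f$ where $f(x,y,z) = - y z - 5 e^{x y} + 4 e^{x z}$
(-5*y*exp(x*y) + 4*z*exp(x*z), -5*x*exp(x*y) - z, 4*x*exp(x*z) - y)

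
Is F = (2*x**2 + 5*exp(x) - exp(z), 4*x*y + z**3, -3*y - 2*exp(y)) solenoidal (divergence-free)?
No, ∇·F = 8*x + 5*exp(x)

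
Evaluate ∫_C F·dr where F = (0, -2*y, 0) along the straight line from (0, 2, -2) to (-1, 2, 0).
0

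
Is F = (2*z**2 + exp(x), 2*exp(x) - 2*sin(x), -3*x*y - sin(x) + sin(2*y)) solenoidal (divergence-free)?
No, ∇·F = exp(x)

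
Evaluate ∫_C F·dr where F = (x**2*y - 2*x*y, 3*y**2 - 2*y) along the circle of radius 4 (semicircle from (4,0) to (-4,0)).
-32*pi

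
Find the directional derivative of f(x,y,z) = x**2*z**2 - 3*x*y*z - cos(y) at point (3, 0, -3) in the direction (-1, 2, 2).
-36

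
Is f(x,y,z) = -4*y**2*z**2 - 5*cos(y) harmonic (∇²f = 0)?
No, ∇²f = -8*y**2 - 8*z**2 + 5*cos(y)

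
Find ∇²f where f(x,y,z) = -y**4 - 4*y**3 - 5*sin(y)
-12*y**2 - 24*y + 5*sin(y)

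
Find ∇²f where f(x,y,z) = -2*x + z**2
2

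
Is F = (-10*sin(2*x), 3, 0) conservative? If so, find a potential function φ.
Yes, F is conservative. φ = 3*y + 5*cos(2*x)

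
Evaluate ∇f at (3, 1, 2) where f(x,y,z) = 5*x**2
(30, 0, 0)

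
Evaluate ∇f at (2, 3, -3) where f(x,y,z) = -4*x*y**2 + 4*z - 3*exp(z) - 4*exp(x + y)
(-4*exp(5) - 36, -4*exp(5) - 48, 4 - 3*exp(-3))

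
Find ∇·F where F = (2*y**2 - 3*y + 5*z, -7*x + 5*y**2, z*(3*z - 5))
10*y + 6*z - 5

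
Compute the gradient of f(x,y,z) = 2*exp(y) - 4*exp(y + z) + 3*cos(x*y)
(-3*y*sin(x*y), -3*x*sin(x*y) + 2*exp(y) - 4*exp(y + z), -4*exp(y + z))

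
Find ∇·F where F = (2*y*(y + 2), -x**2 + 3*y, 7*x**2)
3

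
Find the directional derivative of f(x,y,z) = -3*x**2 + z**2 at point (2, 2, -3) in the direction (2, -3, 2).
-36*sqrt(17)/17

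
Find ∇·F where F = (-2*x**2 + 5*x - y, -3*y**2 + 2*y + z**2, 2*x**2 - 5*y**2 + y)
-4*x - 6*y + 7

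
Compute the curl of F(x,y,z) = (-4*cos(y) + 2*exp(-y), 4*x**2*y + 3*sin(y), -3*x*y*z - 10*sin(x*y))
(-x*(3*z + 10*cos(x*y)), y*(3*z + 10*cos(x*y)), 8*x*y - 4*sin(y) + 2*exp(-y))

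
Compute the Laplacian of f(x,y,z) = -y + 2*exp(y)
2*exp(y)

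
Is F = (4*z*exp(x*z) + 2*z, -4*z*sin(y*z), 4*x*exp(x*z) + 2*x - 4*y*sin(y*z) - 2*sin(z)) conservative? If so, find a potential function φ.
Yes, F is conservative. φ = 2*x*z + 4*exp(x*z) + 2*cos(z) + 4*cos(y*z)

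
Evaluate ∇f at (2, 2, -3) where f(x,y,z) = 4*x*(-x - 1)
(-20, 0, 0)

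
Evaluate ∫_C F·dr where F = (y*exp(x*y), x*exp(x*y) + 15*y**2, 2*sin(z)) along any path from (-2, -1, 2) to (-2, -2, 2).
-35 - exp(2) + exp(4)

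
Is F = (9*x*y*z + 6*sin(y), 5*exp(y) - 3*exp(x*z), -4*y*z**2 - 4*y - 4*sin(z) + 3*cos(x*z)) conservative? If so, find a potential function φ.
No, ∇×F = (3*x*exp(x*z) - 4*z**2 - 4, 9*x*y + 3*z*sin(x*z), -9*x*z - 3*z*exp(x*z) - 6*cos(y)) ≠ 0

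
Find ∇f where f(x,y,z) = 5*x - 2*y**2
(5, -4*y, 0)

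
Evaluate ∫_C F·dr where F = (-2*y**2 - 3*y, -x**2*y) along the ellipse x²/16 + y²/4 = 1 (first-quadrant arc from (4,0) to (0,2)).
16/3 + 6*pi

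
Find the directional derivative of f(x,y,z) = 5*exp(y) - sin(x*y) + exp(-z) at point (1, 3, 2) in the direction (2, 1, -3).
sqrt(14)*(3 - 7*exp(2)*cos(3) + 5*exp(5))*exp(-2)/14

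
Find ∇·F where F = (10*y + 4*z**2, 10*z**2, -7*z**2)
-14*z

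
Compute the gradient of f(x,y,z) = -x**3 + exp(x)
(-3*x**2 + exp(x), 0, 0)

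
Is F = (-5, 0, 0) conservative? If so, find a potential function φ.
Yes, F is conservative. φ = -5*x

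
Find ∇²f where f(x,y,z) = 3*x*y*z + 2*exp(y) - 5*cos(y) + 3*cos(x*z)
-3*x**2*cos(x*z) - 3*z**2*cos(x*z) + 2*exp(y) + 5*cos(y)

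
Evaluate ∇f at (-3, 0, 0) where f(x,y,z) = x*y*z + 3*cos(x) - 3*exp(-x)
(3*sin(3) + 3*exp(3), 0, 0)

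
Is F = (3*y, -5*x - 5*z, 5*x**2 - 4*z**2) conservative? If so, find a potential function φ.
No, ∇×F = (5, -10*x, -8) ≠ 0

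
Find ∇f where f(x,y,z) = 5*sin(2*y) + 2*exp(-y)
(0, 10*cos(2*y) - 2*exp(-y), 0)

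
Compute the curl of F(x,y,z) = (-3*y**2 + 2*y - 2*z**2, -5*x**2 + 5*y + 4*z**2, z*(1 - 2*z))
(-8*z, -4*z, -10*x + 6*y - 2)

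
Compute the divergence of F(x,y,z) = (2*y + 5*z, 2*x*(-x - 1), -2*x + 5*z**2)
10*z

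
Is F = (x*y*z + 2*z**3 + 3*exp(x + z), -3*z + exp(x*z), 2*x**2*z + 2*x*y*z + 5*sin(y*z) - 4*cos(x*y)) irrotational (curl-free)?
No, ∇×F = (2*x*z - x*exp(x*z) + 4*x*sin(x*y) + 5*z*cos(y*z) + 3, x*y - 4*x*z - 2*y*z - 4*y*sin(x*y) + 6*z**2 + 3*exp(x + z), z*(-x + exp(x*z)))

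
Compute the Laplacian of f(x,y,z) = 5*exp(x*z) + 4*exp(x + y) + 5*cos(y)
5*x**2*exp(x*z) + 5*z**2*exp(x*z) + 8*exp(x + y) - 5*cos(y)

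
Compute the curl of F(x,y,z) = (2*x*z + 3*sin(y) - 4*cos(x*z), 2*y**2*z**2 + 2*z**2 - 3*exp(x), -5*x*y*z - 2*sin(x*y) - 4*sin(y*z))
(-5*x*z - 2*x*cos(x*y) - 4*y**2*z - 4*z*cos(y*z) - 4*z, 4*x*sin(x*z) + 2*x + 5*y*z + 2*y*cos(x*y), -3*exp(x) - 3*cos(y))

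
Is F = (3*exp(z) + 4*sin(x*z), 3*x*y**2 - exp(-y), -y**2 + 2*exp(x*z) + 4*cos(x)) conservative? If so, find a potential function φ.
No, ∇×F = (-2*y, 4*x*cos(x*z) - 2*z*exp(x*z) + 3*exp(z) + 4*sin(x), 3*y**2) ≠ 0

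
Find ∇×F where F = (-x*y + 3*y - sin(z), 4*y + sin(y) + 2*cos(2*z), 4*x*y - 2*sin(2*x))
(4*x + 4*sin(2*z), -4*y + 4*cos(2*x) - cos(z), x - 3)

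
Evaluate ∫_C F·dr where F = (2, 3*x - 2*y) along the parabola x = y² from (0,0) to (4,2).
12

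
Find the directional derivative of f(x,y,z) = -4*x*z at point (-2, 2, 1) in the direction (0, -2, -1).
-8*sqrt(5)/5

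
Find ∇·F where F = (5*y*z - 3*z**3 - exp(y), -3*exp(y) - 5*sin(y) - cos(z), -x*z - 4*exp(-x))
-x - 3*exp(y) - 5*cos(y)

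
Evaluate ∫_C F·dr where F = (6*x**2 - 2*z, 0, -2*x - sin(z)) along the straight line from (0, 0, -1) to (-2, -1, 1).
-12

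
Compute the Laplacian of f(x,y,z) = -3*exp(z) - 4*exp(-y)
-3*exp(z) - 4*exp(-y)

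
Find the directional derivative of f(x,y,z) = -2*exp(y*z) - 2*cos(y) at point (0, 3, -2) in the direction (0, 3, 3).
sqrt(2)*(-1 + exp(6)*sin(3))*exp(-6)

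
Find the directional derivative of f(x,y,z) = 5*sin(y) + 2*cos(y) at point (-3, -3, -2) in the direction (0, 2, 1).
sqrt(5)*(2*cos(3) + 4*sin(3)/5)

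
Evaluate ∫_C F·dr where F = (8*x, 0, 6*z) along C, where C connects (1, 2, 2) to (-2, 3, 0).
0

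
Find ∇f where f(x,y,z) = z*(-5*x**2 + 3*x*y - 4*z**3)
(z*(-10*x + 3*y), 3*x*z, -5*x**2 + 3*x*y - 16*z**3)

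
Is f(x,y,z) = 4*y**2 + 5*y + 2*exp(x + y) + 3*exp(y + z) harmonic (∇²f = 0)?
No, ∇²f = 4*exp(x + y) + 6*exp(y + z) + 8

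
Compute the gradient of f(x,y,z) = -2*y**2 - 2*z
(0, -4*y, -2)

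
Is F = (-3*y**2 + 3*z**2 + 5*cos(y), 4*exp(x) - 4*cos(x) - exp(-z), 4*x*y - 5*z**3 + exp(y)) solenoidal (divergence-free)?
No, ∇·F = -15*z**2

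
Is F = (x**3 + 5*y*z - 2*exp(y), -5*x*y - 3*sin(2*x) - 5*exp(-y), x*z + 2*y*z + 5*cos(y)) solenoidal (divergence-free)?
No, ∇·F = 3*x**2 - 4*x + 2*y + 5*exp(-y)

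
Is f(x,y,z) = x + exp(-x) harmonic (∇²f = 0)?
No, ∇²f = exp(-x)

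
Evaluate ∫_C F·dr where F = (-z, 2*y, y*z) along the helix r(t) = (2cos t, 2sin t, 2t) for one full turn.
-24*pi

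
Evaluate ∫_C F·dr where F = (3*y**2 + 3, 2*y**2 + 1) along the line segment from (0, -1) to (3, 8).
531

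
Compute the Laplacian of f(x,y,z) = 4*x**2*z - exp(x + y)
8*z - 2*exp(x + y)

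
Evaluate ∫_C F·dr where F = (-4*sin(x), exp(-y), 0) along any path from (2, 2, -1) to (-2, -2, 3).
-2*sinh(2)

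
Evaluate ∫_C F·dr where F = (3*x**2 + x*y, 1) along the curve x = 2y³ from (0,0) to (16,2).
30222/7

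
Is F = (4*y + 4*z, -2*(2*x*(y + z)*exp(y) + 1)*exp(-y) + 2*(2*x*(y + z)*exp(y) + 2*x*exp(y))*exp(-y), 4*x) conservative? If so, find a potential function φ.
Yes, F is conservative. φ = 2*(2*x*(y + z)*exp(y) + 1)*exp(-y)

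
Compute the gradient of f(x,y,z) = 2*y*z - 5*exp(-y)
(0, 2*z + 5*exp(-y), 2*y)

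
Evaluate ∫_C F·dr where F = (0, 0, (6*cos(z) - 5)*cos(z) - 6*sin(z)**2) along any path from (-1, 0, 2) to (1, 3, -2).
2*(5 - 6*cos(2))*sin(2)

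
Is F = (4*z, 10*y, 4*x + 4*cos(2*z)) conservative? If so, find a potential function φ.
Yes, F is conservative. φ = 4*x*z + 5*y**2 + 2*sin(2*z)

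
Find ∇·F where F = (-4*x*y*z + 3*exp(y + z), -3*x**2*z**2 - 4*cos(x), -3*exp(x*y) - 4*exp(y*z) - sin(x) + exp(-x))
4*y*(-z - exp(y*z))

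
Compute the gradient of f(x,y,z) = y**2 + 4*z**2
(0, 2*y, 8*z)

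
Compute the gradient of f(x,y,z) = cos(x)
(-sin(x), 0, 0)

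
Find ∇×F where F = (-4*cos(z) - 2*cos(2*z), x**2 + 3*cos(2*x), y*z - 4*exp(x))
(z, 4*exp(x) + 4*sin(z) + 4*sin(2*z), 2*x - 6*sin(2*x))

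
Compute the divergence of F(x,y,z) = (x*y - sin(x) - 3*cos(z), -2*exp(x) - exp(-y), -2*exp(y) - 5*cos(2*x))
y - cos(x) + exp(-y)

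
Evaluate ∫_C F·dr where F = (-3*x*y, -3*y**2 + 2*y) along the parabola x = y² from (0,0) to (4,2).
-212/5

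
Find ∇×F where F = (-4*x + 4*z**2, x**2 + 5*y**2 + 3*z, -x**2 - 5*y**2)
(-10*y - 3, 2*x + 8*z, 2*x)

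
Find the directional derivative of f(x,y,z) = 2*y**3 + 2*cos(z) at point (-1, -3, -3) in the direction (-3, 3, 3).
2*sqrt(3)*(sin(3) + 27)/3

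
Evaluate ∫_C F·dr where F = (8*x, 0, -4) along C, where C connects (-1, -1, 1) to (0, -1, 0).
0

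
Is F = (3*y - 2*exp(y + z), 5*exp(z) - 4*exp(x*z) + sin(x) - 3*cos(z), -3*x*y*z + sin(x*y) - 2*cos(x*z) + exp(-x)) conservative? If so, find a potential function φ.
No, ∇×F = (-3*x*z + 4*x*exp(x*z) + x*cos(x*y) - 5*exp(z) - 3*sin(z), 3*y*z - y*cos(x*y) - 2*z*sin(x*z) - 2*exp(y + z) + exp(-x), -4*z*exp(x*z) + 2*exp(y + z) + cos(x) - 3) ≠ 0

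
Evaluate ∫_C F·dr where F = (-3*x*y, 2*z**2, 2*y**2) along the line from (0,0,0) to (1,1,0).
-1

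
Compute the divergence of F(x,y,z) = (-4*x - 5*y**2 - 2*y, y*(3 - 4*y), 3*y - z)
-8*y - 2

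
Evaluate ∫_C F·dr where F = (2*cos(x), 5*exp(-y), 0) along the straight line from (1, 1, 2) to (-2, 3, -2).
-2*sin(2) - 2*sin(1) - 5*exp(-3) + 5*exp(-1)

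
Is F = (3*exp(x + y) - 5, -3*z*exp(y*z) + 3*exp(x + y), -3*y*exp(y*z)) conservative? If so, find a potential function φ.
Yes, F is conservative. φ = -5*x - 3*exp(y*z) + 3*exp(x + y)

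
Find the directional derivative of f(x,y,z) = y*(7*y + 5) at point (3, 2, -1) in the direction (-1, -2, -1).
-11*sqrt(6)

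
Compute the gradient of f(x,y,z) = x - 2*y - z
(1, -2, -1)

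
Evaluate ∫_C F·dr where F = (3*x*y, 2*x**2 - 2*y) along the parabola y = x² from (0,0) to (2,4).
12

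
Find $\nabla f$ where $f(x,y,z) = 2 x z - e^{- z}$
(2*z, 0, 2*x + exp(-z))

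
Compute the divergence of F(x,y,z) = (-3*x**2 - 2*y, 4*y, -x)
4 - 6*x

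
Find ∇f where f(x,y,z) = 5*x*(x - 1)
(10*x - 5, 0, 0)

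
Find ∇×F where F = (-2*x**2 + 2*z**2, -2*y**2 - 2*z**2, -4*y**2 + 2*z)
(-8*y + 4*z, 4*z, 0)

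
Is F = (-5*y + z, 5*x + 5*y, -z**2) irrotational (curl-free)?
No, ∇×F = (0, 1, 10)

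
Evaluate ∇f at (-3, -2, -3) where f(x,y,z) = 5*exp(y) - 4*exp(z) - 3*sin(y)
(0, 5*exp(-2) - 3*cos(2), -4*exp(-3))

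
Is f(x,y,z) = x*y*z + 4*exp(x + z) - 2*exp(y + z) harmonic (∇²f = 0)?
No, ∇²f = 8*exp(x + z) - 4*exp(y + z)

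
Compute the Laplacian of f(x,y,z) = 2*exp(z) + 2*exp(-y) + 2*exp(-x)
2*exp(z) + 2*exp(-y) + 2*exp(-x)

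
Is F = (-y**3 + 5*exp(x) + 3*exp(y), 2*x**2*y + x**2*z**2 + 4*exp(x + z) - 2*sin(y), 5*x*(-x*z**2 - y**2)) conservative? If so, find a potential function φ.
No, ∇×F = (-2*x**2*z - 10*x*y - 4*exp(x + z), 10*x*z**2 + 5*y**2, 4*x*y + 2*x*z**2 + 3*y**2 - 3*exp(y) + 4*exp(x + z)) ≠ 0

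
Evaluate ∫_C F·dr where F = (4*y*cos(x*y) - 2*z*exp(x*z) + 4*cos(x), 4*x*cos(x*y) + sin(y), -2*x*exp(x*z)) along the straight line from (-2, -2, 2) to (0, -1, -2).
-2 - cos(1) + cos(2) + 2*exp(-4) - 4*sin(4) + 4*sin(2)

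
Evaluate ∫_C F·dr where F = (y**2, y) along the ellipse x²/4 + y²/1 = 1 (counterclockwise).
0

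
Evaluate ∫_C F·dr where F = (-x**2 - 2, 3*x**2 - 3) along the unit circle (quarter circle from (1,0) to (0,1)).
4/3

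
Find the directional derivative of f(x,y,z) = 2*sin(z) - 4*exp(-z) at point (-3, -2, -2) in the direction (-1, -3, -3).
-6*sqrt(19)*(cos(2) + 2*exp(2))/19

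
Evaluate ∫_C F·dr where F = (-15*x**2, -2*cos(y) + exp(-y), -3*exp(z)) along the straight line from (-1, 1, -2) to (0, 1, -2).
-5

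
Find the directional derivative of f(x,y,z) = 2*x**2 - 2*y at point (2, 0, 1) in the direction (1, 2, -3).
2*sqrt(14)/7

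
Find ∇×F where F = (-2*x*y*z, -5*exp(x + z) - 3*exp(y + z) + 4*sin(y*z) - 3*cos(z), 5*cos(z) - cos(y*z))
(-4*y*cos(y*z) + z*sin(y*z) + 5*exp(x + z) + 3*exp(y + z) - 3*sin(z), -2*x*y, 2*x*z - 5*exp(x + z))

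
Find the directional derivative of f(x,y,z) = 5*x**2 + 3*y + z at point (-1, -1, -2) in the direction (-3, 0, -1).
29*sqrt(10)/10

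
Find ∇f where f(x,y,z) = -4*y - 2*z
(0, -4, -2)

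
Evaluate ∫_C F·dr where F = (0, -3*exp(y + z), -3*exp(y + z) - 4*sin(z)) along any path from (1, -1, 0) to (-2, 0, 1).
-6*sinh(1) - 4 + 4*cos(1)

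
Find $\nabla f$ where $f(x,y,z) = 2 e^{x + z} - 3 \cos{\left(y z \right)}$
(2*exp(x + z), 3*z*sin(y*z), 3*y*sin(y*z) + 2*exp(x + z))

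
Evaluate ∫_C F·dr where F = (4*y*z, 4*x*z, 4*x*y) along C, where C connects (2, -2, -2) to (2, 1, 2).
-16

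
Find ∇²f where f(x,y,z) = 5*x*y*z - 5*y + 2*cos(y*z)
-2*(y**2 + z**2)*cos(y*z)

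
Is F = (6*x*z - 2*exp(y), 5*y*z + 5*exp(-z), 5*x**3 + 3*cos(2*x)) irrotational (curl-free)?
No, ∇×F = (-5*y + 5*exp(-z), -15*x**2 + 6*x + 6*sin(2*x), 2*exp(y))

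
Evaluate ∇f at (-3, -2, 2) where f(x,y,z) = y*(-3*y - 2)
(0, 10, 0)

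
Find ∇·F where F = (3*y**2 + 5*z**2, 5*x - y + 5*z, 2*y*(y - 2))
-1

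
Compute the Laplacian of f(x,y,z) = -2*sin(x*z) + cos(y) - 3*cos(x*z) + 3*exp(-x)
((x**2*(2*sin(x*z) + 3*cos(x*z)) + 2*z**2*sin(x*z) + 3*z**2*cos(x*z) - cos(y))*exp(x) + 3)*exp(-x)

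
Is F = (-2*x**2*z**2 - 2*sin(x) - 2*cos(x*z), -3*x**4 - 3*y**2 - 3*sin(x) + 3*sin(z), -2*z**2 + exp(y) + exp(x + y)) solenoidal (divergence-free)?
No, ∇·F = -4*x*z**2 - 6*y + 2*z*sin(x*z) - 4*z - 2*cos(x)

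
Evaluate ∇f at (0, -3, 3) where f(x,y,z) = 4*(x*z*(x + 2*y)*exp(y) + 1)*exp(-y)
(-72, -4*exp(3), 0)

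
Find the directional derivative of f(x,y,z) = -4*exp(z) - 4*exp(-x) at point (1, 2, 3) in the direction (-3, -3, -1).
4*sqrt(19)*(-3 + exp(4))*exp(-1)/19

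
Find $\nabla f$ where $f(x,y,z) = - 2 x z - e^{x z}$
(z*(-exp(x*z) - 2), 0, x*(-exp(x*z) - 2))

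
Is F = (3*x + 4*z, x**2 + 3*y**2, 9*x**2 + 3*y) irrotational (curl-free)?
No, ∇×F = (3, 4 - 18*x, 2*x)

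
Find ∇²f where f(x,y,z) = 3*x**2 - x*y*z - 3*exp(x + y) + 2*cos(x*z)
-2*x**2*cos(x*z) - 2*z**2*cos(x*z) - 6*exp(x + y) + 6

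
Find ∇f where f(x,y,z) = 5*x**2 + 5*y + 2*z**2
(10*x, 5, 4*z)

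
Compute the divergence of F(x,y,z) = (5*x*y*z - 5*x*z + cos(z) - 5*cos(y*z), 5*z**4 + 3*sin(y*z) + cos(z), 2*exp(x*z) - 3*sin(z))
2*x*exp(x*z) + 5*y*z + 3*z*cos(y*z) - 5*z - 3*cos(z)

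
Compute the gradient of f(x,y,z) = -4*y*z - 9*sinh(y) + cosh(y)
(0, -4*z + sinh(y) - 9*cosh(y), -4*y)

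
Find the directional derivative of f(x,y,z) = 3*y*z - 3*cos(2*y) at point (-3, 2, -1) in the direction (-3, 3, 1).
3*sqrt(19)*(6*sin(4) - 1)/19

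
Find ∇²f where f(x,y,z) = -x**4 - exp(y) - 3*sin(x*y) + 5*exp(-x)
3*x**2*sin(x*y) - 12*x**2 + 3*y**2*sin(x*y) - exp(y) + 5*exp(-x)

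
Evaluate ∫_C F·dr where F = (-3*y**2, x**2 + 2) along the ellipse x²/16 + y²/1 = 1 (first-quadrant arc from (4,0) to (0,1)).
62/3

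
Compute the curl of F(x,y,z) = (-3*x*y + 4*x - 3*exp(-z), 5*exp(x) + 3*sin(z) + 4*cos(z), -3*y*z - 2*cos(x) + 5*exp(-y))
(-3*z + 4*sin(z) - 3*cos(z) - 5*exp(-y), -2*sin(x) + 3*exp(-z), 3*x + 5*exp(x))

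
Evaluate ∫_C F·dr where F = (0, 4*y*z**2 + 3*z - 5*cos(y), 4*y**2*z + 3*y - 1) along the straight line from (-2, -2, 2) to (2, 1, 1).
-14 - 5*sin(2) - 5*sin(1)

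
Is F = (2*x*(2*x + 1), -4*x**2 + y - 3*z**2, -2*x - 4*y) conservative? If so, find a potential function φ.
No, ∇×F = (6*z - 4, 2, -8*x) ≠ 0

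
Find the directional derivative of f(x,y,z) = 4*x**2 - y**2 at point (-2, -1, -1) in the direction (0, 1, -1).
sqrt(2)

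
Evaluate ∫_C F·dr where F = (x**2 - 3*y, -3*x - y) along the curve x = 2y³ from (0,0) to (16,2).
3802/3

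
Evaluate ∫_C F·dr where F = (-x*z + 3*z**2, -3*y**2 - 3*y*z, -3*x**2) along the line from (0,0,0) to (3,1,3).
-13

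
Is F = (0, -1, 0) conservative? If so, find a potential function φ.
Yes, F is conservative. φ = -y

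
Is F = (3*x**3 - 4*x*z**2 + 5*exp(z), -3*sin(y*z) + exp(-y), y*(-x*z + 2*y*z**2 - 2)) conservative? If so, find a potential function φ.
No, ∇×F = (-x*z + 4*y*z**2 + 3*y*cos(y*z) - 2, -8*x*z + y*z + 5*exp(z), 0) ≠ 0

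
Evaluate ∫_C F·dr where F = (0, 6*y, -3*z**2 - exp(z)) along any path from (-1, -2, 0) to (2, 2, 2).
-exp(2) - 7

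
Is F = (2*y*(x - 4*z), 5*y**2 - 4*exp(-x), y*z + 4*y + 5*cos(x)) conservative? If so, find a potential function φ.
No, ∇×F = (z + 4, -8*y + 5*sin(x), -2*x + 8*z + 4*exp(-x)) ≠ 0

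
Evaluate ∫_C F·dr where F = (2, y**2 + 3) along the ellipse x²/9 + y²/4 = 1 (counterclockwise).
0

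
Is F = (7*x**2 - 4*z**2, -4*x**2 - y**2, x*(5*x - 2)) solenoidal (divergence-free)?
No, ∇·F = 14*x - 2*y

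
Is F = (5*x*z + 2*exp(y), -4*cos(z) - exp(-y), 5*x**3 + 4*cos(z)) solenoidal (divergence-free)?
No, ∇·F = 5*z - 4*sin(z) + exp(-y)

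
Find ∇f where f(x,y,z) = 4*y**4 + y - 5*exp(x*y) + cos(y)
(-5*y*exp(x*y), -5*x*exp(x*y) + 16*y**3 - sin(y) + 1, 0)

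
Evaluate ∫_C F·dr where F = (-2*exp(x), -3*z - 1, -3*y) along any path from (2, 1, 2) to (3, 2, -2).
-2*exp(3) + 2*exp(2) + 17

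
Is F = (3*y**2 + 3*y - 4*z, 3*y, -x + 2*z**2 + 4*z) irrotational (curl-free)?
No, ∇×F = (0, -3, -6*y - 3)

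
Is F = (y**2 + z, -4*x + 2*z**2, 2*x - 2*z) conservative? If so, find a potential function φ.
No, ∇×F = (-4*z, -1, -2*y - 4) ≠ 0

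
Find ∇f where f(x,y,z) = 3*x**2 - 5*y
(6*x, -5, 0)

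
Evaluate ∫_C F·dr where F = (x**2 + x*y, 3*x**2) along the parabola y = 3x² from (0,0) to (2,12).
260/3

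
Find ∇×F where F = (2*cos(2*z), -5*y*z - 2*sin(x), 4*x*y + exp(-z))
(4*x + 5*y, -4*y - 4*sin(2*z), -2*cos(x))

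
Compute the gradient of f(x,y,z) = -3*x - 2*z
(-3, 0, -2)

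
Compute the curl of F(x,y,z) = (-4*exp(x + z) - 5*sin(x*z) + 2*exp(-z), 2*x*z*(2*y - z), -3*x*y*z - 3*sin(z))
(x*(-4*y + z), -5*x*cos(x*z) + 3*y*z - 4*exp(x + z) - 2*exp(-z), 2*z*(2*y - z))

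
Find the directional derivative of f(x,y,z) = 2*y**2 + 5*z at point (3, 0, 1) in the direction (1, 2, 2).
10/3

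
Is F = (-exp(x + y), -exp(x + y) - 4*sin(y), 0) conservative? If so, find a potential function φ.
Yes, F is conservative. φ = -exp(x + y) + 4*cos(y)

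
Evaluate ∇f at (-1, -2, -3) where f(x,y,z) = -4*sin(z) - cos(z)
(0, 0, -sin(3) - 4*cos(3))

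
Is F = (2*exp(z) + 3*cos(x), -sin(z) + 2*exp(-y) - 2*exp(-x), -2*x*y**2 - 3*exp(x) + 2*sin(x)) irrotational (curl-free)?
No, ∇×F = (-4*x*y + cos(z), 2*y**2 + 3*exp(x) + 2*exp(z) - 2*cos(x), 2*exp(-x))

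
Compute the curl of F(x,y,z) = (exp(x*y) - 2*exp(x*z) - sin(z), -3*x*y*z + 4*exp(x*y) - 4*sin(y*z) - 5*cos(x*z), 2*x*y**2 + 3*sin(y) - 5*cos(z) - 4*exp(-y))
(7*x*y - 5*x*sin(x*z) + 4*y*cos(y*z) + 3*cos(y) + 4*exp(-y), -2*x*exp(x*z) - 2*y**2 - cos(z), -x*exp(x*y) - 3*y*z + 4*y*exp(x*y) + 5*z*sin(x*z))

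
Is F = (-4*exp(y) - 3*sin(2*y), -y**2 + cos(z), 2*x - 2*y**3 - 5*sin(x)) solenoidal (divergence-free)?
No, ∇·F = -2*y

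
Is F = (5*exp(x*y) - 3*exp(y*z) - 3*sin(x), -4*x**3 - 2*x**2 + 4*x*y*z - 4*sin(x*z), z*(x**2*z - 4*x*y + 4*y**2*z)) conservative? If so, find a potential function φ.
No, ∇×F = (-4*x*y + 4*x*cos(x*z) - 4*z*(x - 2*y*z), -3*y*exp(y*z) - 2*z*(x*z - 2*y), -12*x**2 - 5*x*exp(x*y) - 4*x + 4*y*z + 3*z*exp(y*z) - 4*z*cos(x*z)) ≠ 0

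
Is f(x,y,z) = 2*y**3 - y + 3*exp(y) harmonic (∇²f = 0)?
No, ∇²f = 12*y + 3*exp(y)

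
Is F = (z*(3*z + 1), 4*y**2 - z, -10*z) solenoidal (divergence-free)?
No, ∇·F = 8*y - 10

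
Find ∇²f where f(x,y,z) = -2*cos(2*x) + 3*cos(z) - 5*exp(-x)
8*cos(2*x) - 3*cos(z) - 5*exp(-x)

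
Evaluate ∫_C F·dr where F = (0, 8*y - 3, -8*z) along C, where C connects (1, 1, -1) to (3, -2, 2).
9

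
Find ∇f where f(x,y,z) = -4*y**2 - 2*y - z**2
(0, -8*y - 2, -2*z)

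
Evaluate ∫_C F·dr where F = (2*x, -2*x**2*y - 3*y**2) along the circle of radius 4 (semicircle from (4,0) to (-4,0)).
0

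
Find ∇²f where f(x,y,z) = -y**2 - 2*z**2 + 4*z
-6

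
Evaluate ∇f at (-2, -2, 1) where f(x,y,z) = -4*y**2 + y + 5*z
(0, 17, 5)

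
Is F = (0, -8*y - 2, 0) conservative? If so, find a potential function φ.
Yes, F is conservative. φ = 2*y*(-2*y - 1)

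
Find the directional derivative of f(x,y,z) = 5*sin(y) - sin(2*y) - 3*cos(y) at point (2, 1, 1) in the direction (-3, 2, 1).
sqrt(14)*(-2*cos(2) + 3*sin(1) + 5*cos(1))/7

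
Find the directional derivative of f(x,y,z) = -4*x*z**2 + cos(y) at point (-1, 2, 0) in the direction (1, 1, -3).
-sqrt(11)*sin(2)/11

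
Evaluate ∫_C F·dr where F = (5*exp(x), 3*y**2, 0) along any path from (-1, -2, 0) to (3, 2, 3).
-5*exp(-1) + 16 + 5*exp(3)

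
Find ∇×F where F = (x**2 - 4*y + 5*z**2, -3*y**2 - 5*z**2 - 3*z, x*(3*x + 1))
(10*z + 3, -6*x + 10*z - 1, 4)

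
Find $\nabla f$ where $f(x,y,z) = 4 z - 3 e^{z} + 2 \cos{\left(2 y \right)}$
(0, -4*sin(2*y), 4 - 3*exp(z))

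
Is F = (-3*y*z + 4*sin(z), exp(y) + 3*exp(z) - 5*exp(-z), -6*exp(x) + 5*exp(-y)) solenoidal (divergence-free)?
No, ∇·F = exp(y)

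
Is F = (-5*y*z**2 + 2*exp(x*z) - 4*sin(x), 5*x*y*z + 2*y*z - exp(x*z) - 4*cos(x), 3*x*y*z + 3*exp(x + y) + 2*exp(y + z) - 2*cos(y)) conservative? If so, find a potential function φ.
No, ∇×F = (-5*x*y + 3*x*z + x*exp(x*z) - 2*y + 3*exp(x + y) + 2*exp(y + z) + 2*sin(y), 2*x*exp(x*z) - 13*y*z - 3*exp(x + y), 5*y*z + 5*z**2 - z*exp(x*z) + 4*sin(x)) ≠ 0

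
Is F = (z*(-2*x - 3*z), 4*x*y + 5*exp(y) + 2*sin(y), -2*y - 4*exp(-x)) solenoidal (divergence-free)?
No, ∇·F = 4*x - 2*z + 5*exp(y) + 2*cos(y)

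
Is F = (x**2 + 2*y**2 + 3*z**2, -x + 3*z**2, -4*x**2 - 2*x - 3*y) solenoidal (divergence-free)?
No, ∇·F = 2*x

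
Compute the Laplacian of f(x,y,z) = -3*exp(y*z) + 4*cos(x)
-3*y**2*exp(y*z) - 3*z**2*exp(y*z) - 4*cos(x)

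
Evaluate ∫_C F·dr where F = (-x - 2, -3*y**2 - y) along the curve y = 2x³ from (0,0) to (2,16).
-4230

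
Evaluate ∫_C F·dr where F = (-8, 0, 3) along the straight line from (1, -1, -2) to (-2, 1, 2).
36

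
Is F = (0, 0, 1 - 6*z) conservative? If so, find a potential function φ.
Yes, F is conservative. φ = z*(1 - 3*z)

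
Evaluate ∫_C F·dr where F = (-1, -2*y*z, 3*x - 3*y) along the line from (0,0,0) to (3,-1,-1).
-25/3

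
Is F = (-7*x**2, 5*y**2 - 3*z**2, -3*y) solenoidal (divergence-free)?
No, ∇·F = -14*x + 10*y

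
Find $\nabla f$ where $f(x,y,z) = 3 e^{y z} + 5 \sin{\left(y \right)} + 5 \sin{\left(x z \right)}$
(5*z*cos(x*z), 3*z*exp(y*z) + 5*cos(y), 5*x*cos(x*z) + 3*y*exp(y*z))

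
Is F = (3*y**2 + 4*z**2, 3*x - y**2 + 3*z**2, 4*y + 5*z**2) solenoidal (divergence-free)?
No, ∇·F = -2*y + 10*z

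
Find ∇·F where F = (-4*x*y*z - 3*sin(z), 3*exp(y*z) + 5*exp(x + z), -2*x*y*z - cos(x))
-2*x*y - 4*y*z + 3*z*exp(y*z)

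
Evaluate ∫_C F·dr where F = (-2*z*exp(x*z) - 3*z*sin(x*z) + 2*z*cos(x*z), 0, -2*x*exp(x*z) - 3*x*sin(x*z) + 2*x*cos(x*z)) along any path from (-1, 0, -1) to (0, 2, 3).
-2*sin(1) - 3*cos(1) + 1 + 2*E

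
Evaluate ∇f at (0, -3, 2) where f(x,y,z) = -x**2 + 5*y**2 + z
(0, -30, 1)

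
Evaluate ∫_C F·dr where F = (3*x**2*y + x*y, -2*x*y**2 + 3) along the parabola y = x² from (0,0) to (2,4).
-1328/35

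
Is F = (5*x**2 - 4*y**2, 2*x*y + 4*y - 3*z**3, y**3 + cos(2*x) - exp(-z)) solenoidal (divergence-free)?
No, ∇·F = 12*x + 4 + exp(-z)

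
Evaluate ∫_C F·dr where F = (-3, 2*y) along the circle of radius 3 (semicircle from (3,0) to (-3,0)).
18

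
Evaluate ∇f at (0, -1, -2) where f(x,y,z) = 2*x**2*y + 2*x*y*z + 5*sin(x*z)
(-6, 0, 0)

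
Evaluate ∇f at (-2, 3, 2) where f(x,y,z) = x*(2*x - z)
(-10, 0, 2)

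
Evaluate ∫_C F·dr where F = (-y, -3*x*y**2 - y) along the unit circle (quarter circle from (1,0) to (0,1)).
-1/2 + pi/16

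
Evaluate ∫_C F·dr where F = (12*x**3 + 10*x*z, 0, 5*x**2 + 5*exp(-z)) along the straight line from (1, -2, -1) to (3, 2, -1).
200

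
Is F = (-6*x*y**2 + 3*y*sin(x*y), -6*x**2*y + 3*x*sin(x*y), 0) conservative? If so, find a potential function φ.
Yes, F is conservative. φ = -3*x**2*y**2 - 3*cos(x*y)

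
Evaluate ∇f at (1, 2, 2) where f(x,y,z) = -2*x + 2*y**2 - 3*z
(-2, 8, -3)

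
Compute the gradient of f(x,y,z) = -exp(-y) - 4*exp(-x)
(4*exp(-x), exp(-y), 0)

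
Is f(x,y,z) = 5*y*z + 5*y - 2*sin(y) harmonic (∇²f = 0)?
No, ∇²f = 2*sin(y)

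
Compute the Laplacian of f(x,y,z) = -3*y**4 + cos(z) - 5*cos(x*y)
5*x**2*cos(x*y) + 5*y**2*cos(x*y) - 36*y**2 - cos(z)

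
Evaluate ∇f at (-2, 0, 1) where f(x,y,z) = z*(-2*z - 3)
(0, 0, -7)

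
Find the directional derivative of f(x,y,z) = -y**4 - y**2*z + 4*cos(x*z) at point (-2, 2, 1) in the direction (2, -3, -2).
4*sqrt(17)*(6*sin(2) + 29)/17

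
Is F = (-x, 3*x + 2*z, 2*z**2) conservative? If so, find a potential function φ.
No, ∇×F = (-2, 0, 3) ≠ 0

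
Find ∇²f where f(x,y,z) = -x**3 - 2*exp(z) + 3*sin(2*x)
-6*x - 2*exp(z) - 12*sin(2*x)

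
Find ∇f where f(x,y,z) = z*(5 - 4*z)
(0, 0, 5 - 8*z)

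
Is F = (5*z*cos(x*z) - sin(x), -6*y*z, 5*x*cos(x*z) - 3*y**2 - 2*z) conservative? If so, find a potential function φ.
Yes, F is conservative. φ = -3*y**2*z - z**2 + 5*sin(x*z) + cos(x)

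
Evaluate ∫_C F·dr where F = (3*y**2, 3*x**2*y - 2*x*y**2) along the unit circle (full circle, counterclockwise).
-pi/2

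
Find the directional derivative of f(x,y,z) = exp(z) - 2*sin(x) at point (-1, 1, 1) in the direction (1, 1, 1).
sqrt(3)*(E - 2*cos(1))/3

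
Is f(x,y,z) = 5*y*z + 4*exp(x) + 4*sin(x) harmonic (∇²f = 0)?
No, ∇²f = 4*exp(x) - 4*sin(x)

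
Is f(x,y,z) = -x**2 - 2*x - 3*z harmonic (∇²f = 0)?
No, ∇²f = -2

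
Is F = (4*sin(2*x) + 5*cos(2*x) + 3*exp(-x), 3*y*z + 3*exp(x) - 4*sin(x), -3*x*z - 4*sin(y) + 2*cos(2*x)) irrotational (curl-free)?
No, ∇×F = (-3*y - 4*cos(y), 3*z + 4*sin(2*x), 3*exp(x) - 4*cos(x))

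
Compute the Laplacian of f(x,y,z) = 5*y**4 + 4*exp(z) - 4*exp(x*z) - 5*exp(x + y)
-4*x**2*exp(x*z) + 60*y**2 - 4*z**2*exp(x*z) + 4*exp(z) - 10*exp(x + y)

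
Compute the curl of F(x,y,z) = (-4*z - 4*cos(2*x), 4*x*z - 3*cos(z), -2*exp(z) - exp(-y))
(-4*x - 3*sin(z) + exp(-y), -4, 4*z)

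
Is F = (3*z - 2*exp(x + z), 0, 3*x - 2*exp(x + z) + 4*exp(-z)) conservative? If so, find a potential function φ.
Yes, F is conservative. φ = 3*x*z - 2*exp(x + z) - 4*exp(-z)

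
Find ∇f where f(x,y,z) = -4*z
(0, 0, -4)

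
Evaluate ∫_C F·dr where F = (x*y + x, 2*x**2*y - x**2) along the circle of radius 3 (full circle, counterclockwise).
0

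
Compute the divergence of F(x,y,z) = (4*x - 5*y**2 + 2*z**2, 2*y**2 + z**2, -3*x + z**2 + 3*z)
4*y + 2*z + 7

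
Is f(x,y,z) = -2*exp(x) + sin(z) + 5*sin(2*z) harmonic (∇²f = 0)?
No, ∇²f = -2*exp(x) - sin(z) - 20*sin(2*z)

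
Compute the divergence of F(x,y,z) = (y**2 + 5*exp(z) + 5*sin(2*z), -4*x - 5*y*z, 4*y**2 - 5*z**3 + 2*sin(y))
5*z*(-3*z - 1)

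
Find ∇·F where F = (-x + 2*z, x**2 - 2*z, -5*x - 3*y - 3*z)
-4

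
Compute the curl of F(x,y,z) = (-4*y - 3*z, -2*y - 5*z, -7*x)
(5, 4, 4)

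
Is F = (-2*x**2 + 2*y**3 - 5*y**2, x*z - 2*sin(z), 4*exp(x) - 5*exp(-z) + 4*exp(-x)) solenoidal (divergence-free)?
No, ∇·F = -4*x + 5*exp(-z)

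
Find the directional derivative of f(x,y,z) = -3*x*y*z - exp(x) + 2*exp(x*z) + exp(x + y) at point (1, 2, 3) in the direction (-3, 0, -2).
sqrt(13)*(-25*exp(3) + 3*E + 66)/13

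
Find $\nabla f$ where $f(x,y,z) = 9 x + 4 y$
(9, 4, 0)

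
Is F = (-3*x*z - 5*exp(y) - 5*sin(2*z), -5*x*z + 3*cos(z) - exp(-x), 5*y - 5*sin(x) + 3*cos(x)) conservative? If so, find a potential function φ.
No, ∇×F = (5*x + 3*sin(z) + 5, -3*x + 3*sin(x) + 5*cos(x) - 10*cos(2*z), -5*z + 5*exp(y) + exp(-x)) ≠ 0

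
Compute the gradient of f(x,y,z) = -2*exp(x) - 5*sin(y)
(-2*exp(x), -5*cos(y), 0)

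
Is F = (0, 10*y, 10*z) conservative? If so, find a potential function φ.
Yes, F is conservative. φ = 5*y**2 + 5*z**2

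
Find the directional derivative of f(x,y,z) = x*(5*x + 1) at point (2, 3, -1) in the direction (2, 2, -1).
14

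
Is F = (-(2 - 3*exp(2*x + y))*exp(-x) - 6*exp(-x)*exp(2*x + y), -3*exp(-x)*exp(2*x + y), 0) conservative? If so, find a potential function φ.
Yes, F is conservative. φ = (2 - 3*exp(2*x + y))*exp(-x)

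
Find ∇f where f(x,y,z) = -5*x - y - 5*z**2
(-5, -1, -10*z)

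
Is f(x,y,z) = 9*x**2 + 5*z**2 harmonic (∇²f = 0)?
No, ∇²f = 28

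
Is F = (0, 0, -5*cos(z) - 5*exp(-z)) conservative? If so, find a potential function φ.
Yes, F is conservative. φ = -5*sin(z) + 5*exp(-z)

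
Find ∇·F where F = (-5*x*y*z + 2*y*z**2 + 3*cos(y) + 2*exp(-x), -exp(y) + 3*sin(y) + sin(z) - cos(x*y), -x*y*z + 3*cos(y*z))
-x*y + x*sin(x*y) - 5*y*z - 3*y*sin(y*z) - exp(y) + 3*cos(y) - 2*exp(-x)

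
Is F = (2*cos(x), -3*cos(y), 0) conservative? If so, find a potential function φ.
Yes, F is conservative. φ = 2*sin(x) - 3*sin(y)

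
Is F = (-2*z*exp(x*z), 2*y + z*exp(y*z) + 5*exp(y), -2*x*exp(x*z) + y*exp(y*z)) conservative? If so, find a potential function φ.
Yes, F is conservative. φ = y**2 + 5*exp(y) - 2*exp(x*z) + exp(y*z)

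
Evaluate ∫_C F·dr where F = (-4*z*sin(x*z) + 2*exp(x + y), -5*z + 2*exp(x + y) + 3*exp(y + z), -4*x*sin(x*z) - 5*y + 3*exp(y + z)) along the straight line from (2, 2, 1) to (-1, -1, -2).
(-2*exp(7) - 3*exp(6) + 3 + 2*E)*exp(-3)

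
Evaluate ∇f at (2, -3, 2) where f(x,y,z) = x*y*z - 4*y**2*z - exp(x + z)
(-exp(4) - 6, 52, -exp(4) - 42)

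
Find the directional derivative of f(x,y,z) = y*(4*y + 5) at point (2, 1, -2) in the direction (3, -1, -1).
-13*sqrt(11)/11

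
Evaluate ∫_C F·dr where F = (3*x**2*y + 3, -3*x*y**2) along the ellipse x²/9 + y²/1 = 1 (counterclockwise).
-45*pi/2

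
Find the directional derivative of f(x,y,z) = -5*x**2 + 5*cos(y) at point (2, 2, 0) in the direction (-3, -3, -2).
15*sqrt(22)*(sin(2) + 4)/22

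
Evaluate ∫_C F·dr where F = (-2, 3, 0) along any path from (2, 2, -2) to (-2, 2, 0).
8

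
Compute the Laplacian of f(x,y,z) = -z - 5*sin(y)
5*sin(y)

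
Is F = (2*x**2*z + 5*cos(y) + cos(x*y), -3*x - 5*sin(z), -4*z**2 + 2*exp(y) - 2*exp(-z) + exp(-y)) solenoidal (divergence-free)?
No, ∇·F = 4*x*z - y*sin(x*y) - 8*z + 2*exp(-z)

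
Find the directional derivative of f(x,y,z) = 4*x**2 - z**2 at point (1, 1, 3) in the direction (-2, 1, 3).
-17*sqrt(14)/7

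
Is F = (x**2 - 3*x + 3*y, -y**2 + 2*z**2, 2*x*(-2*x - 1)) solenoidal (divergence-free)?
No, ∇·F = 2*x - 2*y - 3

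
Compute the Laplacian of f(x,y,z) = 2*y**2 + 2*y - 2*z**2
0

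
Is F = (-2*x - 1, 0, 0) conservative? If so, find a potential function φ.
Yes, F is conservative. φ = x*(-x - 1)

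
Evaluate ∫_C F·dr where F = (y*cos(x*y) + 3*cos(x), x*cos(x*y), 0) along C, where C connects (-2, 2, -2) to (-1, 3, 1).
-3*sin(1) + sin(4) - sin(3) + 3*sin(2)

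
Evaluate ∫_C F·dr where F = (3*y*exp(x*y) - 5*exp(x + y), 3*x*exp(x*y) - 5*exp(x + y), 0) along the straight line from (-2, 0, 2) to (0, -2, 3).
0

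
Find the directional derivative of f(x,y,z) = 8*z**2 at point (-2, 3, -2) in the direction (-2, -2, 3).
-96*sqrt(17)/17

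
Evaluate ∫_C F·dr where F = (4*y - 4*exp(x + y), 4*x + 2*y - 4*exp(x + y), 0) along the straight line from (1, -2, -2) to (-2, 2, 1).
-12 + 4*exp(-1)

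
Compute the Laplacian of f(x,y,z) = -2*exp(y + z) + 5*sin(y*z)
-5*y**2*sin(y*z) - 5*z**2*sin(y*z) - 4*exp(y + z)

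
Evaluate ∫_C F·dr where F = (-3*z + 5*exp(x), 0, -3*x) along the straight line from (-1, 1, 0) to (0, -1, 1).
5 - 5*exp(-1)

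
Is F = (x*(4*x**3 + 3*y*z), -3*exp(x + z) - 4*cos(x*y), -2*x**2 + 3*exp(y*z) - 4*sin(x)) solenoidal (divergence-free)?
No, ∇·F = 16*x**3 + 4*x*sin(x*y) + 3*y*z + 3*y*exp(y*z)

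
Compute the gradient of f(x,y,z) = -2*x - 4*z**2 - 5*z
(-2, 0, -8*z - 5)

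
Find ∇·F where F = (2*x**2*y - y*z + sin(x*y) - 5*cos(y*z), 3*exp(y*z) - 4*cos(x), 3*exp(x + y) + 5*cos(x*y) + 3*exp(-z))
4*x*y + y*cos(x*y) + 3*z*exp(y*z) - 3*exp(-z)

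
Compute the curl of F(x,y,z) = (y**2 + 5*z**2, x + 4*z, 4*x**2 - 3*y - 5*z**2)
(-7, -8*x + 10*z, 1 - 2*y)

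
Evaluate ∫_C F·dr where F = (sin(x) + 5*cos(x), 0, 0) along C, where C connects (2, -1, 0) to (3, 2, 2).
-5*sin(2) + cos(2) + 5*sin(3) - cos(3)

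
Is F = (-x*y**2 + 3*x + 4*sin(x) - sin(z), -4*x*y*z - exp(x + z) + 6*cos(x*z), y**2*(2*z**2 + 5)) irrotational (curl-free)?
No, ∇×F = (4*x*y + 6*x*sin(x*z) + 2*y*(2*z**2 + 5) + exp(x + z), -cos(z), 2*x*y - 4*y*z - 6*z*sin(x*z) - exp(x + z))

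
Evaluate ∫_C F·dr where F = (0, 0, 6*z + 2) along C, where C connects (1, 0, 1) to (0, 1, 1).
0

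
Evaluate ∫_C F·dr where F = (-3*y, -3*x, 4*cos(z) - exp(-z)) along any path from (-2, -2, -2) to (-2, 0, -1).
-exp(2) - 4*sin(1) + E + 4*sin(2) + 12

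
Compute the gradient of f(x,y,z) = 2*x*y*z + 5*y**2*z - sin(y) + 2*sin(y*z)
(2*y*z, 2*x*z + 10*y*z + 2*z*cos(y*z) - cos(y), y*(2*x + 5*y + 2*cos(y*z)))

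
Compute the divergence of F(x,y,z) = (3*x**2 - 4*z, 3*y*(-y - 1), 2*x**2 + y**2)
6*x - 6*y - 3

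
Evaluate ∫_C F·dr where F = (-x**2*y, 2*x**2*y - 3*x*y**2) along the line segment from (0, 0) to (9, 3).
-729/2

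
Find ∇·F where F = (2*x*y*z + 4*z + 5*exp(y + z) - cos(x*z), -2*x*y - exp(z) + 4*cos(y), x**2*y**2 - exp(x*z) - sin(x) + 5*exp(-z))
-x*exp(x*z) - 2*x + 2*y*z + z*sin(x*z) - 4*sin(y) - 5*exp(-z)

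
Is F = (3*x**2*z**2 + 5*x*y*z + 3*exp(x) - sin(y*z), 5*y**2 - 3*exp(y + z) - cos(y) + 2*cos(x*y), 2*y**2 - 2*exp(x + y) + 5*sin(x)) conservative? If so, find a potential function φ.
No, ∇×F = (4*y - 2*exp(x + y) + 3*exp(y + z), 6*x**2*z + 5*x*y - y*cos(y*z) + 2*exp(x + y) - 5*cos(x), -5*x*z - 2*y*sin(x*y) + z*cos(y*z)) ≠ 0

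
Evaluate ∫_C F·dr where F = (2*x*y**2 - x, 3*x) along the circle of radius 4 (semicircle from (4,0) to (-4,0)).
24*pi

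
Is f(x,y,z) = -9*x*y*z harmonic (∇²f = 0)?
Yes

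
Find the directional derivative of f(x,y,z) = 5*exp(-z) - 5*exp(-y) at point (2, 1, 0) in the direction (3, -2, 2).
-10*sqrt(17)*(1 + E)*exp(-1)/17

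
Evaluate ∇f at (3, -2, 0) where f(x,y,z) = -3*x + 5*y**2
(-3, -20, 0)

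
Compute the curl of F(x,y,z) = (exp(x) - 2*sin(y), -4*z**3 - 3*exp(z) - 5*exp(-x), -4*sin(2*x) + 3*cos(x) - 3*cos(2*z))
(12*z**2 + 3*exp(z), 3*sin(x) + 8*cos(2*x), 2*cos(y) + 5*exp(-x))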